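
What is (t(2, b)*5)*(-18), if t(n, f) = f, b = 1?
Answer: -90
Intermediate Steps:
(t(2, b)*5)*(-18) = (1*5)*(-18) = 5*(-18) = -90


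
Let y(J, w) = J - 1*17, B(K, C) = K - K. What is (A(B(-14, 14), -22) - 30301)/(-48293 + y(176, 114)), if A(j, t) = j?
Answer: 30301/48134 ≈ 0.62951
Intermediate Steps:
B(K, C) = 0
y(J, w) = -17 + J (y(J, w) = J - 17 = -17 + J)
(A(B(-14, 14), -22) - 30301)/(-48293 + y(176, 114)) = (0 - 30301)/(-48293 + (-17 + 176)) = -30301/(-48293 + 159) = -30301/(-48134) = -30301*(-1/48134) = 30301/48134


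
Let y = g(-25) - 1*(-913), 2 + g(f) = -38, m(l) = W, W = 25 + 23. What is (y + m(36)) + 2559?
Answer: 3480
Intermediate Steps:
W = 48
m(l) = 48
g(f) = -40 (g(f) = -2 - 38 = -40)
y = 873 (y = -40 - 1*(-913) = -40 + 913 = 873)
(y + m(36)) + 2559 = (873 + 48) + 2559 = 921 + 2559 = 3480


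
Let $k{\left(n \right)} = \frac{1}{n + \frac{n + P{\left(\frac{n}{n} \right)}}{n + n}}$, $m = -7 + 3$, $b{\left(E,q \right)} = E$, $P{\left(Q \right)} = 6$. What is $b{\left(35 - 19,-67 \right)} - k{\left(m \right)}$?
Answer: $\frac{276}{17} \approx 16.235$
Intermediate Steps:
$m = -4$
$k{\left(n \right)} = \frac{1}{n + \frac{6 + n}{2 n}}$ ($k{\left(n \right)} = \frac{1}{n + \frac{n + 6}{n + n}} = \frac{1}{n + \frac{6 + n}{2 n}}$)
$b{\left(35 - 19,-67 \right)} - k{\left(m \right)} = \left(35 - 19\right) - 2 \left(-4\right) \frac{1}{6 - 4 + 2 \left(-4\right)^{2}} = \left(35 - 19\right) - 2 \left(-4\right) \frac{1}{6 - 4 + 2 \cdot 16} = 16 - 2 \left(-4\right) \frac{1}{6 - 4 + 32} = 16 - 2 \left(-4\right) \frac{1}{34} = 16 - - \frac{4}{17} = 16 + \frac{4}{17} = \frac{276}{17}$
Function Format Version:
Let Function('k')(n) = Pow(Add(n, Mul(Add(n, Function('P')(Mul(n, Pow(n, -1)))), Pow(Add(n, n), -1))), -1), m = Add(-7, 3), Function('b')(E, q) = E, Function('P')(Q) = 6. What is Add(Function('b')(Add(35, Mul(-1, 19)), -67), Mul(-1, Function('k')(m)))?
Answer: Rational(276, 17) ≈ 16.235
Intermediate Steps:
m = -4
Function('k')(n) = Pow(Add(n, Mul(Rational(1, 2), Pow(n, -1), Add(6, n))), -1) (Function('k')(n) = Pow(Add(n, Mul(Add(n, 6), Pow(Add(n, n), -1))), -1) = Pow(Add(n, Mul(Add(6, n), Pow(Mul(2, n), -1))), -1) = Pow(Add(n, Mul(Add(6, n), Mul(Rational(1, 2), Pow(n, -1)))), -1) = Pow(Add(n, Mul(Rational(1, 2), Pow(n, -1), Add(6, n))), -1))
Add(Function('b')(Add(35, Mul(-1, 19)), -67), Mul(-1, Function('k')(m))) = Add(Add(35, Mul(-1, 19)), Mul(-1, Mul(2, -4, Pow(Add(6, -4, Mul(2, Pow(-4, 2))), -1)))) = Add(Add(35, -19), Mul(-1, Mul(2, -4, Pow(Add(6, -4, Mul(2, 16)), -1)))) = Add(16, Mul(-1, Mul(2, -4, Pow(Add(6, -4, 32), -1)))) = Add(16, Mul(-1, Mul(2, -4, Pow(34, -1)))) = Add(16, Mul(-1, Mul(2, -4, Rational(1, 34)))) = Add(16, Mul(-1, Rational(-4, 17))) = Add(16, Rational(4, 17)) = Rational(276, 17)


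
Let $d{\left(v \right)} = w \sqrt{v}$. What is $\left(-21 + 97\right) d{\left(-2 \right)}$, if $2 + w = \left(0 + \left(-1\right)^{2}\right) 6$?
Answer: $304 i \sqrt{2} \approx 429.92 i$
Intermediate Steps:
$w = 4$ ($w = -2 + \left(0 + \left(-1\right)^{2}\right) 6 = -2 + \left(0 + 1\right) 6 = -2 + 1 \cdot 6 = -2 + 6 = 4$)
$d{\left(v \right)} = 4 \sqrt{v}$
$\left(-21 + 97\right) d{\left(-2 \right)} = \left(-21 + 97\right) 4 \sqrt{-2} = 76 \cdot 4 i \sqrt{2} = 304 i \sqrt{2}$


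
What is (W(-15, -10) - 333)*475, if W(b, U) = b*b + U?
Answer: -56050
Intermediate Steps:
W(b, U) = U + b² (W(b, U) = b² + U = U + b²)
(W(-15, -10) - 333)*475 = ((-10 + (-15)²) - 333)*475 = ((-10 + 225) - 333)*475 = (215 - 333)*475 = -118*475 = -56050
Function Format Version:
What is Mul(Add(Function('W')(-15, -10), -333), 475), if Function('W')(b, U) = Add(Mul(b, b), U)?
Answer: -56050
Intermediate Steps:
Function('W')(b, U) = Add(U, Pow(b, 2)) (Function('W')(b, U) = Add(Pow(b, 2), U) = Add(U, Pow(b, 2)))
Mul(Add(Function('W')(-15, -10), -333), 475) = Mul(Add(Add(-10, Pow(-15, 2)), -333), 475) = Mul(Add(Add(-10, 225), -333), 475) = Mul(Add(215, -333), 475) = Mul(-118, 475) = -56050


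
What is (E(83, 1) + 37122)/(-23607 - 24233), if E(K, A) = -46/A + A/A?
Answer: -37077/47840 ≈ -0.77502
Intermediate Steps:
E(K, A) = 1 - 46/A (E(K, A) = -46/A + 1 = 1 - 46/A)
(E(83, 1) + 37122)/(-23607 - 24233) = ((-46 + 1)/1 + 37122)/(-23607 - 24233) = (1*(-45) + 37122)/(-47840) = (-45 + 37122)*(-1/47840) = 37077*(-1/47840) = -37077/47840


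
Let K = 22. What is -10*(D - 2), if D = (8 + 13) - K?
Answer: 30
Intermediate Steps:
D = -1 (D = (8 + 13) - 1*22 = 21 - 22 = -1)
-10*(D - 2) = -10*(-1 - 2) = -10*(-3) = 30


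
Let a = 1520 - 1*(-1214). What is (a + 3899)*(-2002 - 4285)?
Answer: -41701671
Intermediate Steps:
a = 2734 (a = 1520 + 1214 = 2734)
(a + 3899)*(-2002 - 4285) = (2734 + 3899)*(-2002 - 4285) = 6633*(-6287) = -41701671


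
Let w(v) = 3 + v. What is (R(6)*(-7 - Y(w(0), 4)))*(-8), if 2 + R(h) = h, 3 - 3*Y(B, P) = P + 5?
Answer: 160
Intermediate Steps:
Y(B, P) = -⅔ - P/3 (Y(B, P) = 1 - (P + 5)/3 = 1 - (5 + P)/3 = 1 + (-5/3 - P/3) = -⅔ - P/3)
R(h) = -2 + h
(R(6)*(-7 - Y(w(0), 4)))*(-8) = ((-2 + 6)*(-7 - (-⅔ - ⅓*4)))*(-8) = (4*(-7 - (-⅔ - 4/3)))*(-8) = (4*(-7 - 1*(-2)))*(-8) = (4*(-7 + 2))*(-8) = (4*(-5))*(-8) = -20*(-8) = 160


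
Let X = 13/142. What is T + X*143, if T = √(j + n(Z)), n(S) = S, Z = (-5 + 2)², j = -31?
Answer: 1859/142 + I*√22 ≈ 13.092 + 4.6904*I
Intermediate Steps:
Z = 9 (Z = (-3)² = 9)
X = 13/142 (X = 13*(1/142) = 13/142 ≈ 0.091549)
T = I*√22 (T = √(-31 + 9) = √(-22) = I*√22 ≈ 4.6904*I)
T + X*143 = I*√22 + (13/142)*143 = I*√22 + 1859/142 = 1859/142 + I*√22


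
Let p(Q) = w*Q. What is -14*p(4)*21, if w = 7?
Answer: -8232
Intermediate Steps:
p(Q) = 7*Q
-14*p(4)*21 = -98*4*21 = -14*28*21 = -392*21 = -8232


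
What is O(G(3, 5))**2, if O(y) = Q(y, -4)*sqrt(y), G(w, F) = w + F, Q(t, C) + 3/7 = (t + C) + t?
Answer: 52488/49 ≈ 1071.2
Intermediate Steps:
Q(t, C) = -3/7 + C + 2*t (Q(t, C) = -3/7 + ((t + C) + t) = -3/7 + ((C + t) + t) = -3/7 + (C + 2*t) = -3/7 + C + 2*t)
G(w, F) = F + w
O(y) = sqrt(y)*(-31/7 + 2*y) (O(y) = (-3/7 - 4 + 2*y)*sqrt(y) = (-31/7 + 2*y)*sqrt(y) = sqrt(y)*(-31/7 + 2*y))
O(G(3, 5))**2 = (sqrt(5 + 3)*(-31 + 14*(5 + 3))/7)**2 = (sqrt(8)*(-31 + 14*8)/7)**2 = ((2*sqrt(2))*(-31 + 112)/7)**2 = ((1/7)*(2*sqrt(2))*81)**2 = (162*sqrt(2)/7)**2 = 52488/49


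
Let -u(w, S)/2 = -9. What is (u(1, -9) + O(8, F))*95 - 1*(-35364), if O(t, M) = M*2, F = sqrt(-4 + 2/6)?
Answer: 37074 + 190*I*sqrt(33)/3 ≈ 37074.0 + 363.82*I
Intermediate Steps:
u(w, S) = 18 (u(w, S) = -2*(-9) = 18)
F = I*sqrt(33)/3 (F = sqrt(-4 + 2*(1/6)) = sqrt(-4 + 1/3) = sqrt(-11/3) = I*sqrt(33)/3 ≈ 1.9149*I)
O(t, M) = 2*M
(u(1, -9) + O(8, F))*95 - 1*(-35364) = (18 + 2*(I*sqrt(33)/3))*95 - 1*(-35364) = (18 + 2*I*sqrt(33)/3)*95 + 35364 = (1710 + 190*I*sqrt(33)/3) + 35364 = 37074 + 190*I*sqrt(33)/3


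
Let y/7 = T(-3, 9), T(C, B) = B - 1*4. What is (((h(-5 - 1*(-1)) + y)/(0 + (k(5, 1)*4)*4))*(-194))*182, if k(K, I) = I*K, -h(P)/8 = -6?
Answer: -732641/20 ≈ -36632.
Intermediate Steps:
h(P) = 48 (h(P) = -8*(-6) = 48)
T(C, B) = -4 + B (T(C, B) = B - 4 = -4 + B)
y = 35 (y = 7*(-4 + 9) = 7*5 = 35)
(((h(-5 - 1*(-1)) + y)/(0 + (k(5, 1)*4)*4))*(-194))*182 = (((48 + 35)/(0 + ((1*5)*4)*4))*(-194))*182 = ((83/(0 + (5*4)*4))*(-194))*182 = ((83/(0 + 20*4))*(-194))*182 = ((83/(0 + 80))*(-194))*182 = ((83/80)*(-194))*182 = -8051/40*182 = -732641/20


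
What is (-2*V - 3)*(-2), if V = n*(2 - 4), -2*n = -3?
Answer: -6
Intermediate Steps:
n = 3/2 (n = -½*(-3) = 3/2 ≈ 1.5000)
V = -3 (V = 3*(2 - 4)/2 = (3/2)*(-2) = -3)
(-2*V - 3)*(-2) = (-2*(-3) - 3)*(-2) = (6 - 3)*(-2) = 3*(-2) = -6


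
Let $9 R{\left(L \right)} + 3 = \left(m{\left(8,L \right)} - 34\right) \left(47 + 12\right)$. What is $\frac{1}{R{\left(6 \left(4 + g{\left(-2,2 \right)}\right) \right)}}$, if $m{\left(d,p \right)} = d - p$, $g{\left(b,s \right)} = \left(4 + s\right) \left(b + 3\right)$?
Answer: $- \frac{9}{5077} \approx -0.0017727$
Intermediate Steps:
$g{\left(b,s \right)} = \left(3 + b\right) \left(4 + s\right)$ ($g{\left(b,s \right)} = \left(4 + s\right) \left(3 + b\right) = \left(3 + b\right) \left(4 + s\right)$)
$R{\left(L \right)} = - \frac{1537}{9} - \frac{59 L}{9}$ ($R{\left(L \right)} = - \frac{1}{3} + \frac{\left(\left(8 - L\right) - 34\right) \left(47 + 12\right)}{9} = - \frac{1}{3} + \frac{\left(-26 - L\right) 59}{9} = - \frac{1}{3} + \frac{-1534 - 59 L}{9} = - \frac{1}{3} - \left(\frac{1534}{9} + \frac{59 L}{9}\right) = - \frac{1537}{9} - \frac{59 L}{9}$)
$\frac{1}{R{\left(6 \left(4 + g{\left(-2,2 \right)}\right) \right)}} = \frac{1}{- \frac{1537}{9} - \frac{59 \cdot 6 \left(4 + \left(12 + 3 \cdot 2 + 4 \left(-2\right) - 4\right)\right)}{9}} = \frac{1}{- \frac{1537}{9} - \frac{59 \cdot 6 \left(4 + \left(12 + 6 - 8 - 4\right)\right)}{9}} = \frac{1}{- \frac{1537}{9} - \frac{59 \cdot 6 \left(4 + 6\right)}{9}} = \frac{1}{- \frac{1537}{9} - \frac{59 \cdot 6 \cdot 10}{9}} = \frac{1}{- \frac{1537}{9} - \frac{1180}{3}} = \frac{1}{- \frac{5077}{9}} = - \frac{9}{5077}$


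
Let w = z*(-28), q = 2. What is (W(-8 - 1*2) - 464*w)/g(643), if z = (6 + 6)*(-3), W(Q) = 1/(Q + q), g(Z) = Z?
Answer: -3741697/5144 ≈ -727.39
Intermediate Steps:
W(Q) = 1/(2 + Q) (W(Q) = 1/(Q + 2) = 1/(2 + Q))
z = -36 (z = 12*(-3) = -36)
w = 1008 (w = -36*(-28) = 1008)
(W(-8 - 1*2) - 464*w)/g(643) = (1/(2 + (-8 - 1*2)) - 464*1008)/643 = (1/(2 + (-8 - 2)) - 467712)*(1/643) = (1/(2 - 10) - 467712)*(1/643) = (1/(-8) - 467712)*(1/643) = (-⅛ - 467712)*(1/643) = -3741697/8*1/643 = -3741697/5144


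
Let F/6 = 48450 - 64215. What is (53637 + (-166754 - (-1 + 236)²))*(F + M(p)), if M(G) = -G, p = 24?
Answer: 15927509988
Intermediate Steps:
F = -94590 (F = 6*(48450 - 64215) = 6*(-15765) = -94590)
(53637 + (-166754 - (-1 + 236)²))*(F + M(p)) = (53637 + (-166754 - (-1 + 236)²))*(-94590 - 1*24) = (53637 + (-166754 - 1*235²))*(-94590 - 24) = (53637 + (-166754 - 1*55225))*(-94614) = (53637 + (-166754 - 55225))*(-94614) = (53637 - 221979)*(-94614) = -168342*(-94614) = 15927509988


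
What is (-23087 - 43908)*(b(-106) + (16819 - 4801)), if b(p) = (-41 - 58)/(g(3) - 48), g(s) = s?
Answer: -805293299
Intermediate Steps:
b(p) = 11/5 (b(p) = (-41 - 58)/(3 - 48) = -99/(-45) = -99*(-1/45) = 11/5)
(-23087 - 43908)*(b(-106) + (16819 - 4801)) = (-23087 - 43908)*(11/5 + (16819 - 4801)) = -66995*(11/5 + 12018) = -66995*60101/5 = -805293299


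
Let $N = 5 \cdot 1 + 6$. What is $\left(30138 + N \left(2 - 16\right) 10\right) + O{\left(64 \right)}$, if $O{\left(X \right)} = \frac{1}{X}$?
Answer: $\frac{1830273}{64} \approx 28598.0$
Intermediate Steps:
$N = 11$ ($N = 5 + 6 = 11$)
$\left(30138 + N \left(2 - 16\right) 10\right) + O{\left(64 \right)} = \left(30138 + 11 \left(2 - 16\right) 10\right) + \frac{1}{64} = \left(30138 + 11 \left(-14\right) 10\right) + \frac{1}{64} = \left(30138 - 1540\right) + \frac{1}{64} = 28598 + \frac{1}{64} = \frac{1830273}{64}$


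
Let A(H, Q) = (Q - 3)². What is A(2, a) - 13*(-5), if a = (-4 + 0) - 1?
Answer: 129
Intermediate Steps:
a = -5 (a = -4 - 1 = -5)
A(H, Q) = (-3 + Q)²
A(2, a) - 13*(-5) = (-3 - 5)² - 13*(-5) = (-8)² + 65 = 64 + 65 = 129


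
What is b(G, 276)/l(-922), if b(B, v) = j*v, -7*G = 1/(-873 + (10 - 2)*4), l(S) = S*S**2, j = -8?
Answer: 276/97972181 ≈ 2.8171e-6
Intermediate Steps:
l(S) = S**3
G = 1/5887 (G = -1/(7*(-873 + (10 - 2)*4)) = -1/(7*(-873 + 8*4)) = -1/(7*(-873 + 32)) = -1/7/(-841) = -1/7*(-1/841) = 1/5887 ≈ 0.00016987)
b(B, v) = -8*v
b(G, 276)/l(-922) = (-8*276)/((-922)**3) = -2208/(-783777448) = -2208*(-1/783777448) = 276/97972181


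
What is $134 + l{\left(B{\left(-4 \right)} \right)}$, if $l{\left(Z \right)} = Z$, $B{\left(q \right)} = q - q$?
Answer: $134$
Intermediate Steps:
$B{\left(q \right)} = 0$
$134 + l{\left(B{\left(-4 \right)} \right)} = 134 + 0 = 134$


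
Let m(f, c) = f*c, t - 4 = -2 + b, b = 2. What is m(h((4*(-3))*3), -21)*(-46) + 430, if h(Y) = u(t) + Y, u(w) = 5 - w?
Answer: -33380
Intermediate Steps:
t = 4 (t = 4 + (-2 + 2) = 4 + 0 = 4)
h(Y) = 1 + Y (h(Y) = (5 - 1*4) + Y = (5 - 4) + Y = 1 + Y)
m(f, c) = c*f
m(h((4*(-3))*3), -21)*(-46) + 430 = -21*(1 + (4*(-3))*3)*(-46) + 430 = -21*(1 - 12*3)*(-46) + 430 = -21*(1 - 36)*(-46) + 430 = -21*(-35)*(-46) + 430 = 735*(-46) + 430 = -33810 + 430 = -33380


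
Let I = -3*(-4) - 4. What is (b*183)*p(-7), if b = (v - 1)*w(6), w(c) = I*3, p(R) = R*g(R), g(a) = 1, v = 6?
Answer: -153720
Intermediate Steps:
I = 8 (I = 12 - 4 = 8)
p(R) = R (p(R) = R*1 = R)
w(c) = 24 (w(c) = 8*3 = 24)
b = 120 (b = (6 - 1)*24 = 5*24 = 120)
(b*183)*p(-7) = (120*183)*(-7) = 21960*(-7) = -153720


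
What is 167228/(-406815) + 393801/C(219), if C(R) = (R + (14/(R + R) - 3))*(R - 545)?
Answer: -37663931679493/6274464775590 ≈ -6.0027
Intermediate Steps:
C(R) = (-545 + R)*(-3 + R + 7/R) (C(R) = (R + (14/((2*R)) - 3))*(-545 + R) = (R + (14*(1/(2*R)) - 3))*(-545 + R) = (R + (7/R - 3))*(-545 + R) = (R + (-3 + 7/R))*(-545 + R) = (-3 + R + 7/R)*(-545 + R) = (-545 + R)*(-3 + R + 7/R))
167228/(-406815) + 393801/C(219) = 167228/(-406815) + 393801/(1642 + 219**2 - 3815/219 - 548*219) = 167228*(-1/406815) + 393801/(1642 + 47961 - 3815*1/219 - 120012) = -167228/406815 + 393801/(1642 + 47961 - 3815/219 - 120012) = -167228/406815 + 393801/(-15423386/219) = -167228/406815 + 393801*(-219/15423386) = -167228/406815 - 86242419/15423386 = -37663931679493/6274464775590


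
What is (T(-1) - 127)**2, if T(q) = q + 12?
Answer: 13456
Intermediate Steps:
T(q) = 12 + q
(T(-1) - 127)**2 = ((12 - 1) - 127)**2 = (11 - 127)**2 = (-116)**2 = 13456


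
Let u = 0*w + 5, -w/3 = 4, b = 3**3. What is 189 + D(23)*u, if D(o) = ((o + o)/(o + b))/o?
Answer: 946/5 ≈ 189.20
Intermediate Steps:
b = 27
w = -12 (w = -3*4 = -12)
u = 5 (u = 0*(-12) + 5 = 0 + 5 = 5)
D(o) = 2/(27 + o) (D(o) = ((o + o)/(o + 27))/o = ((2*o)/(27 + o))/o = (2*o/(27 + o))/o = 2/(27 + o))
189 + D(23)*u = 189 + (2/(27 + 23))*5 = 189 + (2/50)*5 = 189 + (2*(1/50))*5 = 189 + (1/25)*5 = 189 + 1/5 = 946/5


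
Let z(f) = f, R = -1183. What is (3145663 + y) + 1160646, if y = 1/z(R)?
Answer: 5094363546/1183 ≈ 4.3063e+6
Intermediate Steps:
y = -1/1183 (y = 1/(-1183) = -1/1183 ≈ -0.00084531)
(3145663 + y) + 1160646 = (3145663 - 1/1183) + 1160646 = 3721319328/1183 + 1160646 = 5094363546/1183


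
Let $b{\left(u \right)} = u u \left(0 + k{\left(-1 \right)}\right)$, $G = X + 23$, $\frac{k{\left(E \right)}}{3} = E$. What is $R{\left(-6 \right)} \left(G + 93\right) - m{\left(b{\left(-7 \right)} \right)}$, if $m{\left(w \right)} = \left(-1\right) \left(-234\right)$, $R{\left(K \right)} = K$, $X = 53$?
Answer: $-1248$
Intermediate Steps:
$k{\left(E \right)} = 3 E$
$G = 76$ ($G = 53 + 23 = 76$)
$b{\left(u \right)} = - 3 u^{2}$ ($b{\left(u \right)} = u u \left(0 + 3 \left(-1\right)\right) = u^{2} \left(0 - 3\right) = u^{2} \left(-3\right) = - 3 u^{2}$)
$m{\left(w \right)} = 234$
$R{\left(-6 \right)} \left(G + 93\right) - m{\left(b{\left(-7 \right)} \right)} = - 6 \left(76 + 93\right) - 234 = \left(-6\right) 169 - 234 = -1014 - 234 = -1248$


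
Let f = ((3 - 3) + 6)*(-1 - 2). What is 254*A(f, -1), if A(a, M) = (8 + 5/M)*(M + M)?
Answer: -1524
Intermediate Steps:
f = -18 (f = (0 + 6)*(-3) = 6*(-3) = -18)
A(a, M) = 2*M*(8 + 5/M) (A(a, M) = (8 + 5/M)*(2*M) = 2*M*(8 + 5/M))
254*A(f, -1) = 254*(10 + 16*(-1)) = 254*(10 - 16) = 254*(-6) = -1524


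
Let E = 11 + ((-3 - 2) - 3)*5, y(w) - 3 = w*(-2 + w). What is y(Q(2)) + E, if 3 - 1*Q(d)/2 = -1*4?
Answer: 142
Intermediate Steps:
Q(d) = 14 (Q(d) = 6 - (-2)*4 = 6 - 2*(-4) = 6 + 8 = 14)
y(w) = 3 + w*(-2 + w)
E = -29 (E = 11 + (-5 - 3)*5 = 11 - 8*5 = 11 - 40 = -29)
y(Q(2)) + E = (3 + 14**2 - 2*14) - 29 = (3 + 196 - 28) - 29 = 171 - 29 = 142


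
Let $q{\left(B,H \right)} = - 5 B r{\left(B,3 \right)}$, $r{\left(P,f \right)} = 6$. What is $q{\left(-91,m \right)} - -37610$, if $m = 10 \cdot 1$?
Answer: $40340$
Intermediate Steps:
$m = 10$
$q{\left(B,H \right)} = - 30 B$ ($q{\left(B,H \right)} = - 5 B 6 = - 30 B$)
$q{\left(-91,m \right)} - -37610 = \left(-30\right) \left(-91\right) - -37610 = 2730 + 37610 = 40340$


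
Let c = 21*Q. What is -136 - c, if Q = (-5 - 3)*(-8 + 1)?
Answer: -1312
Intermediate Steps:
Q = 56 (Q = -8*(-7) = 56)
c = 1176 (c = 21*56 = 1176)
-136 - c = -136 - 1*1176 = -136 - 1176 = -1312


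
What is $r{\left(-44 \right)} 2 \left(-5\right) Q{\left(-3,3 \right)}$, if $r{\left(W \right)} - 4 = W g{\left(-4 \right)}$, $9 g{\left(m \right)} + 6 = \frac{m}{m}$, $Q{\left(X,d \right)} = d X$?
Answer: $2560$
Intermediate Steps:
$Q{\left(X,d \right)} = X d$
$g{\left(m \right)} = - \frac{5}{9}$ ($g{\left(m \right)} = - \frac{2}{3} + \frac{m \frac{1}{m}}{9} = - \frac{2}{3} + \frac{1}{9} \cdot 1 = - \frac{2}{3} + \frac{1}{9} = - \frac{5}{9}$)
$r{\left(W \right)} = 4 - \frac{5 W}{9}$ ($r{\left(W \right)} = 4 + W \left(- \frac{5}{9}\right) = 4 - \frac{5 W}{9}$)
$r{\left(-44 \right)} 2 \left(-5\right) Q{\left(-3,3 \right)} = \left(4 - - \frac{220}{9}\right) 2 \left(-5\right) \left(\left(-3\right) 3\right) = \left(4 + \frac{220}{9}\right) \left(\left(-10\right) \left(-9\right)\right) = \frac{256}{9} \cdot 90 = 2560$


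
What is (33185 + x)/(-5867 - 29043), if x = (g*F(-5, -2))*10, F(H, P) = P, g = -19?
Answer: -6713/6982 ≈ -0.96147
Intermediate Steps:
x = 380 (x = -19*(-2)*10 = 38*10 = 380)
(33185 + x)/(-5867 - 29043) = (33185 + 380)/(-5867 - 29043) = 33565/(-34910) = 33565*(-1/34910) = -6713/6982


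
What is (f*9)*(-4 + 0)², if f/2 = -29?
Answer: -8352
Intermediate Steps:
f = -58 (f = 2*(-29) = -58)
(f*9)*(-4 + 0)² = (-58*9)*(-4 + 0)² = -522*(-4)² = -522*16 = -8352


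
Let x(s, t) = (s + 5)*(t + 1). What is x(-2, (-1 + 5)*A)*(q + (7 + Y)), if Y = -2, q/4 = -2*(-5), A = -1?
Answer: -405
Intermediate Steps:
q = 40 (q = 4*(-2*(-5)) = 4*10 = 40)
x(s, t) = (1 + t)*(5 + s) (x(s, t) = (5 + s)*(1 + t) = (1 + t)*(5 + s))
x(-2, (-1 + 5)*A)*(q + (7 + Y)) = (5 - 2 + 5*((-1 + 5)*(-1)) - 2*(-1 + 5)*(-1))*(40 + (7 - 2)) = (5 - 2 + 5*(4*(-1)) - 8*(-1))*(40 + 5) = (5 - 2 + 5*(-4) - 2*(-4))*45 = (5 - 2 - 20 + 8)*45 = -9*45 = -405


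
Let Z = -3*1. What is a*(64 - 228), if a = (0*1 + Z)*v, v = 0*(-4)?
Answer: 0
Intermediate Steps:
Z = -3
v = 0
a = 0 (a = (0*1 - 3)*0 = (0 - 3)*0 = -3*0 = 0)
a*(64 - 228) = 0*(64 - 228) = 0*(-164) = 0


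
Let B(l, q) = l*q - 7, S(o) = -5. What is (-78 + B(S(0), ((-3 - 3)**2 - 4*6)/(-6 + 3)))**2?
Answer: 4225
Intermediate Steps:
B(l, q) = -7 + l*q
(-78 + B(S(0), ((-3 - 3)**2 - 4*6)/(-6 + 3)))**2 = (-78 + (-7 - 5*((-3 - 3)**2 - 4*6)/(-6 + 3)))**2 = (-78 + (-7 - 5*((-6)**2 - 24)/(-3)))**2 = (-78 + (-7 - 5*(36 - 24)*(-1)/3))**2 = (-78 + (-7 - 60*(-1)/3))**2 = (-78 + (-7 - 5*(-4)))**2 = (-78 + (-7 + 20))**2 = (-78 + 13)**2 = (-65)**2 = 4225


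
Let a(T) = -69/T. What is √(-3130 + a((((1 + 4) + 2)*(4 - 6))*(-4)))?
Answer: I*√2454886/28 ≈ 55.957*I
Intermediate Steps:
√(-3130 + a((((1 + 4) + 2)*(4 - 6))*(-4))) = √(-3130 - 69*(-1/(4*(4 - 6)*((1 + 4) + 2)))) = √(-3130 - 69*1/(8*(5 + 2))) = √(-3130 - 69/((7*(-2))*(-4))) = √(-3130 - 69/((-14*(-4)))) = √(-3130 - 69/56) = √(-175349/56) = I*√2454886/28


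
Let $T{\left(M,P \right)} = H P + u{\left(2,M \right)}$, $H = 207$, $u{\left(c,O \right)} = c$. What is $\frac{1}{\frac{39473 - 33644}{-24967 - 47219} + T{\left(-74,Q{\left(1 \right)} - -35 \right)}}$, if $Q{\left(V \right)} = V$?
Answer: $\frac{24062}{179356205} \approx 0.00013416$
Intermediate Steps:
$T{\left(M,P \right)} = 2 + 207 P$ ($T{\left(M,P \right)} = 207 P + 2 = 2 + 207 P$)
$\frac{1}{\frac{39473 - 33644}{-24967 - 47219} + T{\left(-74,Q{\left(1 \right)} - -35 \right)}} = \frac{1}{\frac{39473 - 33644}{-24967 - 47219} + \left(2 + 207 \left(1 - -35\right)\right)} = \frac{1}{\frac{39473 - 33644}{-72186} + \left(2 + 207 \left(1 + 35\right)\right)} = \frac{1}{5829 \left(- \frac{1}{72186}\right) + \left(2 + 207 \cdot 36\right)} = \frac{1}{- \frac{1943}{24062} + \left(2 + 7452\right)} = \frac{1}{- \frac{1943}{24062} + 7454} = \frac{1}{\frac{179356205}{24062}} = \frac{24062}{179356205}$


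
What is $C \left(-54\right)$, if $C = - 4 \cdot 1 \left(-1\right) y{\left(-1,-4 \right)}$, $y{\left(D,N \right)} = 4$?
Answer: $-864$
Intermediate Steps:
$C = 16$ ($C = - 4 \cdot 1 \left(-1\right) 4 = \left(-4\right) \left(-1\right) 4 = 4 \cdot 4 = 16$)
$C \left(-54\right) = 16 \left(-54\right) = -864$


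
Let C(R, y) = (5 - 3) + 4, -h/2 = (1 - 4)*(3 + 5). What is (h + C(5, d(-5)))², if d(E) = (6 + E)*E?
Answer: 2916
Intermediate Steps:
d(E) = E*(6 + E)
h = 48 (h = -2*(1 - 4)*(3 + 5) = -(-6)*8 = -2*(-24) = 48)
C(R, y) = 6 (C(R, y) = 2 + 4 = 6)
(h + C(5, d(-5)))² = (48 + 6)² = 54² = 2916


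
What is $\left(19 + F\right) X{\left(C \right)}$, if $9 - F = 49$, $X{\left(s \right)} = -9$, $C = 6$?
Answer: $189$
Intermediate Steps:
$F = -40$ ($F = 9 - 49 = -40$)
$\left(19 + F\right) X{\left(C \right)} = \left(19 - 40\right) \left(-9\right) = \left(-21\right) \left(-9\right) = 189$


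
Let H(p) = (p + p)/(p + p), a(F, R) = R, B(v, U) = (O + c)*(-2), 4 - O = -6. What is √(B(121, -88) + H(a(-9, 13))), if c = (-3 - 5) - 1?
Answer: I ≈ 1.0*I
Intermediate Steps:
O = 10 (O = 4 - 1*(-6) = 4 + 6 = 10)
c = -9 (c = -8 - 1 = -9)
B(v, U) = -2 (B(v, U) = (10 - 9)*(-2) = 1*(-2) = -2)
H(p) = 1 (H(p) = (2*p)/((2*p)) = (2*p)*(1/(2*p)) = 1)
√(B(121, -88) + H(a(-9, 13))) = √(-2 + 1) = √(-1) = I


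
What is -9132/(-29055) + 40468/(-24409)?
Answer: -317631584/236401165 ≈ -1.3436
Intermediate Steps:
-9132/(-29055) + 40468/(-24409) = -9132*(-1/29055) + 40468*(-1/24409) = 3044/9685 - 40468/24409 = -317631584/236401165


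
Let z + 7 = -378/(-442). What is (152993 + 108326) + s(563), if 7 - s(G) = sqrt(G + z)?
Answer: 261326 - sqrt(27197365)/221 ≈ 2.6130e+5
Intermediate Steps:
z = -1358/221 (z = -7 - 378/(-442) = -7 - 378*(-1/442) = -7 + 189/221 = -1358/221 ≈ -6.1448)
s(G) = 7 - sqrt(-1358/221 + G) (s(G) = 7 - sqrt(G - 1358/221) = 7 - sqrt(-1358/221 + G))
(152993 + 108326) + s(563) = (152993 + 108326) + (7 - sqrt(-300118 + 48841*563)/221) = 261319 + (7 - sqrt(-300118 + 27497483)/221) = 261319 + (7 - sqrt(27197365)/221) = 261326 - sqrt(27197365)/221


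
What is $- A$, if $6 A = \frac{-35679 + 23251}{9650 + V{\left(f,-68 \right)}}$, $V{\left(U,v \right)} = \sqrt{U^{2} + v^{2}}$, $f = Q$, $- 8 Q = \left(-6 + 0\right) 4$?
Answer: $\frac{59965100}{279353601} - \frac{6214 \sqrt{4633}}{279353601} \approx 0.21314$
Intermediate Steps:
$Q = 3$ ($Q = - \frac{\left(-6 + 0\right) 4}{8} = - \frac{\left(-6\right) 4}{8} = \left(- \frac{1}{8}\right) \left(-24\right) = 3$)
$f = 3$
$A = - \frac{6214}{3 \left(9650 + \sqrt{4633}\right)}$ ($A = \frac{\left(-35679 + 23251\right) \frac{1}{9650 + \sqrt{3^{2} + \left(-68\right)^{2}}}}{6} = \frac{\left(-12428\right) \frac{1}{9650 + \sqrt{9 + 4624}}}{6} = \frac{\left(-12428\right) \frac{1}{9650 + \sqrt{4633}}}{6} = - \frac{6214}{3 \left(9650 + \sqrt{4633}\right)} \approx -0.21314$)
$- A = - (- \frac{59965100}{279353601} + \frac{6214 \sqrt{4633}}{279353601}) = \frac{59965100}{279353601} - \frac{6214 \sqrt{4633}}{279353601}$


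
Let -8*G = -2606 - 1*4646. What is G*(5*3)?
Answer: 27195/2 ≈ 13598.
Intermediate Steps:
G = 1813/2 (G = -(-2606 - 1*4646)/8 = -(-2606 - 4646)/8 = -⅛*(-7252) = 1813/2 ≈ 906.50)
G*(5*3) = 1813*(5*3)/2 = (1813/2)*15 = 27195/2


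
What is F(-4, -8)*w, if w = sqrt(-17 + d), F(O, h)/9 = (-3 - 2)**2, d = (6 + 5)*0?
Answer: 225*I*sqrt(17) ≈ 927.7*I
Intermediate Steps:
d = 0 (d = 11*0 = 0)
F(O, h) = 225 (F(O, h) = 9*(-3 - 2)**2 = 9*(-5)**2 = 9*25 = 225)
w = I*sqrt(17) (w = sqrt(-17 + 0) = sqrt(-17) = I*sqrt(17) ≈ 4.1231*I)
F(-4, -8)*w = 225*(I*sqrt(17)) = 225*I*sqrt(17)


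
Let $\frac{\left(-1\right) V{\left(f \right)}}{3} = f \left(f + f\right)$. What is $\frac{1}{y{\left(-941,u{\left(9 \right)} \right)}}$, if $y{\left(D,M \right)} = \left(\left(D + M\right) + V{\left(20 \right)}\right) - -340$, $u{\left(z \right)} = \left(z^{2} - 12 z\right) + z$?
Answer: $- \frac{1}{3019} \approx -0.00033124$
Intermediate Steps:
$V{\left(f \right)} = - 6 f^{2}$ ($V{\left(f \right)} = - 3 f \left(f + f\right) = - 3 f 2 f = - 3 \cdot 2 f^{2} = - 6 f^{2}$)
$u{\left(z \right)} = z^{2} - 11 z$
$y{\left(D,M \right)} = -2060 + D + M$ ($y{\left(D,M \right)} = \left(\left(D + M\right) - 6 \cdot 20^{2}\right) - -340 = \left(\left(D + M\right) - 2400\right) + 340 = \left(-2400 + D + M\right) + 340 = -2060 + D + M$)
$\frac{1}{y{\left(-941,u{\left(9 \right)} \right)}} = \frac{1}{-2060 - 941 + 9 \left(-11 + 9\right)} = \frac{1}{-2060 - 941 + 9 \left(-2\right)} = \frac{1}{-2060 - 941 - 18} = \frac{1}{-3019} = - \frac{1}{3019}$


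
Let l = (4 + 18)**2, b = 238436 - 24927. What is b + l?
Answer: 213993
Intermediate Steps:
b = 213509
l = 484 (l = 22**2 = 484)
b + l = 213509 + 484 = 213993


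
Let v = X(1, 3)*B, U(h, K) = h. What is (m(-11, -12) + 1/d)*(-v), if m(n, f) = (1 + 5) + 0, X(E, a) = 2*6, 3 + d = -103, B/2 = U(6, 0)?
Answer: -45720/53 ≈ -862.64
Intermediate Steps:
B = 12 (B = 2*6 = 12)
d = -106 (d = -3 - 103 = -106)
X(E, a) = 12
v = 144 (v = 12*12 = 144)
m(n, f) = 6 (m(n, f) = 6 + 0 = 6)
(m(-11, -12) + 1/d)*(-v) = (6 + 1/(-106))*(-1*144) = (6 - 1/106)*(-144) = (635/106)*(-144) = -45720/53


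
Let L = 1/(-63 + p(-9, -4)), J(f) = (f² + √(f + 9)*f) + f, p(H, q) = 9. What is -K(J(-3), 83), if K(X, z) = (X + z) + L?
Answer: -4805/54 + 3*√6 ≈ -81.633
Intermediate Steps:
J(f) = f + f² + f*√(9 + f) (J(f) = (f² + √(9 + f)*f) + f = (f² + f*√(9 + f)) + f = f + f² + f*√(9 + f))
L = -1/54 (L = 1/(-63 + 9) = 1/(-54) = -1/54 ≈ -0.018519)
K(X, z) = -1/54 + X + z (K(X, z) = (X + z) - 1/54 = -1/54 + X + z)
-K(J(-3), 83) = -(-1/54 - 3*(1 - 3 + √(9 - 3)) + 83) = -(-1/54 - 3*(1 - 3 + √6) + 83) = -(-1/54 - 3*(-2 + √6) + 83) = -(-1/54 + (6 - 3*√6) + 83) = -(4805/54 - 3*√6) = -4805/54 + 3*√6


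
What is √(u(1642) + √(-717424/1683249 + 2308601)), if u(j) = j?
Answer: √(4652323255833642 + 58913715*√5339608808499489)/1683249 ≈ 56.226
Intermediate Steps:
√(u(1642) + √(-717424/1683249 + 2308601)) = √(1642 + √(-717424/1683249 + 2308601)) = √(1642 + √(3885949607225/1683249)) = √(1642 + 35*√5339608808499489/1683249)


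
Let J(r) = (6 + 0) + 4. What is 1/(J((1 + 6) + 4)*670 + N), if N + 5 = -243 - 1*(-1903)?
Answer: 1/8355 ≈ 0.00011969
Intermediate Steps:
J(r) = 10 (J(r) = 6 + 4 = 10)
N = 1655 (N = -5 + (-243 - 1*(-1903)) = -5 + (-243 + 1903) = -5 + 1660 = 1655)
1/(J((1 + 6) + 4)*670 + N) = 1/(10*670 + 1655) = 1/(6700 + 1655) = 1/8355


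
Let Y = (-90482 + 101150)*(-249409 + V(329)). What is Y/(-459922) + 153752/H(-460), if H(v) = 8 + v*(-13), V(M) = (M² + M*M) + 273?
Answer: 269581365610/344251617 ≈ 783.09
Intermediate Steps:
V(M) = 273 + 2*M² (V(M) = (M² + M²) + 273 = 2*M² + 273 = 273 + 2*M²)
H(v) = 8 - 13*v
Y = -348352872 (Y = (-90482 + 101150)*(-249409 + (273 + 2*329²)) = 10668*(-249409 + (273 + 2*108241)) = 10668*(-249409 + (273 + 216482)) = 10668*(-249409 + 216755) = 10668*(-32654) = -348352872)
Y/(-459922) + 153752/H(-460) = -348352872/(-459922) + 153752/(8 - 13*(-460)) = -348352872*(-1/459922) + 153752/(8 + 5980) = 174176436/229961 + 153752/5988 = 174176436/229961 + 153752*(1/5988) = 174176436/229961 + 38438/1497 = 269581365610/344251617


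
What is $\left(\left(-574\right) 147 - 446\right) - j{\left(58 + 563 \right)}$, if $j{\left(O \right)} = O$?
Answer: $-85445$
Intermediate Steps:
$\left(\left(-574\right) 147 - 446\right) - j{\left(58 + 563 \right)} = \left(\left(-574\right) 147 - 446\right) - \left(58 + 563\right) = \left(-84378 - 446\right) - 621 = -84824 - 621 = -85445$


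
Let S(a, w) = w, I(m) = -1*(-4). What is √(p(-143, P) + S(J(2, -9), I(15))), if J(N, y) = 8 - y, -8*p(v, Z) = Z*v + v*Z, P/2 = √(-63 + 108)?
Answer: √(16 + 858*√5)/2 ≈ 21.992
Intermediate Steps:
P = 6*√5 (P = 2*√(-63 + 108) = 2*√45 = 2*(3*√5) = 6*√5 ≈ 13.416)
p(v, Z) = -Z*v/4 (p(v, Z) = -(Z*v + v*Z)/8 = -(Z*v + Z*v)/8 = -Z*v/4)
I(m) = 4
√(p(-143, P) + S(J(2, -9), I(15))) = √(-¼*6*√5*(-143) + 4) = √(429*√5/2 + 4) = √(4 + 429*√5/2)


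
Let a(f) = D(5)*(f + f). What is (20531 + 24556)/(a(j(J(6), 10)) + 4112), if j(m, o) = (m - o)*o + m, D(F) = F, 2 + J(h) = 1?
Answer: 2373/158 ≈ 15.019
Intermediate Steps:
J(h) = -1 (J(h) = -2 + 1 = -1)
j(m, o) = m + o*(m - o) (j(m, o) = o*(m - o) + m = m + o*(m - o))
a(f) = 10*f (a(f) = 5*(f + f) = 5*(2*f) = 10*f)
(20531 + 24556)/(a(j(J(6), 10)) + 4112) = (20531 + 24556)/(10*(-1 - 1*10² - 1*10) + 4112) = 45087/(10*(-1 - 1*100 - 10) + 4112) = 45087/(10*(-1 - 100 - 10) + 4112) = 45087/(10*(-111) + 4112) = 45087/(-1110 + 4112) = 45087/3002 = 45087*(1/3002) = 2373/158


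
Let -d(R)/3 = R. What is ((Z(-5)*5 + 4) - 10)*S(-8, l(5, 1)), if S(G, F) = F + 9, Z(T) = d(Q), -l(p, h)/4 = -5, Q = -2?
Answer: 696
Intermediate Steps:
d(R) = -3*R
l(p, h) = 20 (l(p, h) = -4*(-5) = 20)
Z(T) = 6 (Z(T) = -3*(-2) = 6)
S(G, F) = 9 + F
((Z(-5)*5 + 4) - 10)*S(-8, l(5, 1)) = ((6*5 + 4) - 10)*(9 + 20) = ((30 + 4) - 10)*29 = (34 - 10)*29 = 24*29 = 696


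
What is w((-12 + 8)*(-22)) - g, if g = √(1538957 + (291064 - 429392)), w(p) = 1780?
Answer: 1780 - √1400629 ≈ 596.52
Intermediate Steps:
g = √1400629 (g = √(1538957 - 138328) = √1400629 ≈ 1183.5)
w((-12 + 8)*(-22)) - g = 1780 - √1400629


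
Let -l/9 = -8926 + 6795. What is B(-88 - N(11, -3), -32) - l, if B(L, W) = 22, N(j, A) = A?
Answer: -19157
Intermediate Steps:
l = 19179 (l = -9*(-8926 + 6795) = -9*(-2131) = 19179)
B(-88 - N(11, -3), -32) - l = 22 - 1*19179 = 22 - 19179 = -19157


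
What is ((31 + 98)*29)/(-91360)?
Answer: -3741/91360 ≈ -0.040948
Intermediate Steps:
((31 + 98)*29)/(-91360) = (129*29)*(-1/91360) = 3741*(-1/91360) = -3741/91360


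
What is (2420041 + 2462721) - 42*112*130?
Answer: 4271242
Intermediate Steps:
(2420041 + 2462721) - 42*112*130 = 4882762 - 4704*130 = 4882762 - 611520 = 4271242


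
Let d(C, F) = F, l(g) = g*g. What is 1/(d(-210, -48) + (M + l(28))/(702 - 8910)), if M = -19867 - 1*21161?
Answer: -2052/88435 ≈ -0.023203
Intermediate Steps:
l(g) = g**2
M = -41028 (M = -19867 - 21161 = -41028)
1/(d(-210, -48) + (M + l(28))/(702 - 8910)) = 1/(-48 + (-41028 + 28**2)/(702 - 8910)) = 1/(-48 + (-41028 + 784)/(-8208)) = 1/(-48 - 40244*(-1/8208)) = 1/(-48 + 10061/2052) = 1/(-88435/2052) = -2052/88435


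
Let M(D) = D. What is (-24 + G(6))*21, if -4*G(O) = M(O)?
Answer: -1071/2 ≈ -535.50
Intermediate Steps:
G(O) = -O/4
(-24 + G(6))*21 = (-24 - 1/4*6)*21 = (-24 - 3/2)*21 = -51/2*21 = -1071/2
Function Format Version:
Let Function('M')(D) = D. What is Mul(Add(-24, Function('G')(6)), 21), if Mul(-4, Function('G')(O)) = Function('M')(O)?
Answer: Rational(-1071, 2) ≈ -535.50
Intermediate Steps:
Function('G')(O) = Mul(Rational(-1, 4), O)
Mul(Add(-24, Function('G')(6)), 21) = Mul(Add(-24, Mul(Rational(-1, 4), 6)), 21) = Mul(Add(-24, Rational(-3, 2)), 21) = Mul(Rational(-51, 2), 21) = Rational(-1071, 2)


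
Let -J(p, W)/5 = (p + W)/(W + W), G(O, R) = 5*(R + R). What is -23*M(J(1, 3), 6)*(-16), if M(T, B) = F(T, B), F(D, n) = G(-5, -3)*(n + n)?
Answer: -132480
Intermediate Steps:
G(O, R) = 10*R (G(O, R) = 5*(2*R) = 10*R)
J(p, W) = -5*(W + p)/(2*W) (J(p, W) = -5*(p + W)/(W + W) = -5*(W + p)/(2*W))
F(D, n) = -60*n (F(D, n) = (10*(-3))*(n + n) = -60*n)
M(T, B) = -60*B
-23*M(J(1, 3), 6)*(-16) = -(-1380)*6*(-16) = -23*(-360)*(-16) = 8280*(-16) = -132480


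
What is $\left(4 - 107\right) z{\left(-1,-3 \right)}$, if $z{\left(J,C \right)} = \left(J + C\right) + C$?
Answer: $721$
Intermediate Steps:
$z{\left(J,C \right)} = J + 2 C$ ($z{\left(J,C \right)} = \left(C + J\right) + C = J + 2 C$)
$\left(4 - 107\right) z{\left(-1,-3 \right)} = \left(4 - 107\right) \left(-1 + 2 \left(-3\right)\right) = - 103 \left(-1 - 6\right) = \left(-103\right) \left(-7\right) = 721$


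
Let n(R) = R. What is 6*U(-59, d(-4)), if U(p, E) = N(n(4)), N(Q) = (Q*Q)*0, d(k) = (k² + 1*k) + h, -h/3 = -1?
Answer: 0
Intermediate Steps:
h = 3 (h = -3*(-1) = 3)
d(k) = 3 + k + k² (d(k) = (k² + 1*k) + 3 = (k² + k) + 3 = (k + k²) + 3 = 3 + k + k²)
N(Q) = 0 (N(Q) = Q²*0 = 0)
U(p, E) = 0
6*U(-59, d(-4)) = 6*0 = 0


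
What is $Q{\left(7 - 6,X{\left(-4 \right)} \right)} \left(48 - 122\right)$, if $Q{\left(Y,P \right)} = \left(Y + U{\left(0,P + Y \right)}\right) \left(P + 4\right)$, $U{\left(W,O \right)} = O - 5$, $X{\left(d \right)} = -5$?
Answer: $-592$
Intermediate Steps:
$U{\left(W,O \right)} = -5 + O$ ($U{\left(W,O \right)} = O - 5 = -5 + O$)
$Q{\left(Y,P \right)} = \left(4 + P\right) \left(-5 + P + 2 Y\right)$ ($Q{\left(Y,P \right)} = \left(Y - \left(5 - P - Y\right)\right) \left(P + 4\right) = \left(Y + \left(-5 + P + Y\right)\right) \left(4 + P\right) = \left(-5 + P + 2 Y\right) \left(4 + P\right) = \left(4 + P\right) \left(-5 + P + 2 Y\right)$)
$Q{\left(7 - 6,X{\left(-4 \right)} \right)} \left(48 - 122\right) = \left(-20 + \left(-5\right)^{2} - -5 + 8 \left(7 - 6\right) + 2 \left(-5\right) \left(7 - 6\right)\right) \left(48 - 122\right) = \left(-20 + 25 + 5 + 8 \left(7 - 6\right) + 2 \left(-5\right) \left(7 - 6\right)\right) \left(-74\right) = \left(-20 + 25 + 5 + 8 \cdot 1 + 2 \left(-5\right) 1\right) \left(-74\right) = \left(-20 + 25 + 5 + 8 - 10\right) \left(-74\right) = 8 \left(-74\right) = -592$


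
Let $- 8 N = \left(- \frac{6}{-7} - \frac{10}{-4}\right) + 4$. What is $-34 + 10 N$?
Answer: $- \frac{2419}{56} \approx -43.196$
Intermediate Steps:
$N = - \frac{103}{112}$ ($N = - \frac{\left(- \frac{6}{-7} - \frac{10}{-4}\right) + 4}{8} = - \frac{\left(\left(-6\right) \left(- \frac{1}{7}\right) - - \frac{5}{2}\right) + 4}{8} = - \frac{\left(\frac{6}{7} + \frac{5}{2}\right) + 4}{8} = - \frac{\frac{47}{14} + 4}{8} = \left(- \frac{1}{8}\right) \frac{103}{14} = - \frac{103}{112} \approx -0.91964$)
$-34 + 10 N = -34 + 10 \left(- \frac{103}{112}\right) = -34 - \frac{515}{56} = - \frac{2419}{56}$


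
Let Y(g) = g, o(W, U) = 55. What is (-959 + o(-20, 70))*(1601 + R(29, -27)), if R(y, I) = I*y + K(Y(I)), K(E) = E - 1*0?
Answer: -715064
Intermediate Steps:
K(E) = E (K(E) = E + 0 = E)
R(y, I) = I + I*y (R(y, I) = I*y + I = I + I*y)
(-959 + o(-20, 70))*(1601 + R(29, -27)) = (-959 + 55)*(1601 - 27*(1 + 29)) = -904*(1601 - 27*30) = -904*(1601 - 810) = -904*791 = -715064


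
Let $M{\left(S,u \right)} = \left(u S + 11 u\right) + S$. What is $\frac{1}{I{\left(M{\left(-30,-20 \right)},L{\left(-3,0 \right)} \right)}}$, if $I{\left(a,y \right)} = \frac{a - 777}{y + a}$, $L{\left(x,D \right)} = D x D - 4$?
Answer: $- \frac{346}{427} \approx -0.8103$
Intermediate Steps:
$L{\left(x,D \right)} = -4 + x D^{2}$ ($L{\left(x,D \right)} = x D^{2} - 4 = -4 + x D^{2}$)
$M{\left(S,u \right)} = S + 11 u + S u$ ($M{\left(S,u \right)} = \left(S u + 11 u\right) + S = \left(11 u + S u\right) + S = S + 11 u + S u$)
$I{\left(a,y \right)} = \frac{-777 + a}{a + y}$
$\frac{1}{I{\left(M{\left(-30,-20 \right)},L{\left(-3,0 \right)} \right)}} = \frac{1}{\frac{1}{\left(-30 + 11 \left(-20\right) - -600\right) - \left(4 + 3 \cdot 0^{2}\right)} \left(-777 - -350\right)} = \frac{1}{\frac{1}{\left(-30 - 220 + 600\right) - 4} \left(-777 - -350\right)} = \frac{1}{\frac{1}{350 + \left(-4 + 0\right)} \left(-777 + 350\right)} = \frac{1}{\frac{1}{350 - 4} \left(-427\right)} = \frac{1}{\frac{1}{346} \left(-427\right)} = \frac{1}{- \frac{427}{346}} = - \frac{346}{427}$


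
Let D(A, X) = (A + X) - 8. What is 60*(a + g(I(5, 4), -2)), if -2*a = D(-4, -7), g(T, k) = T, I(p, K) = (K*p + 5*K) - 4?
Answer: 2730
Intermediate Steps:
I(p, K) = -4 + 5*K + K*p (I(p, K) = (5*K + K*p) - 4 = -4 + 5*K + K*p)
D(A, X) = -8 + A + X
a = 19/2 (a = -(-8 - 4 - 7)/2 = -½*(-19) = 19/2 ≈ 9.5000)
60*(a + g(I(5, 4), -2)) = 60*(19/2 + (-4 + 5*4 + 4*5)) = 60*(19/2 + (-4 + 20 + 20)) = 60*(19/2 + 36) = 60*(91/2) = 2730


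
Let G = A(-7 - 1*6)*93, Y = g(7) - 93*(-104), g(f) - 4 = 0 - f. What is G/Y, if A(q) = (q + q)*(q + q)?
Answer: 20956/3223 ≈ 6.5020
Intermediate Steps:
A(q) = 4*q² (A(q) = (2*q)*(2*q) = 4*q²)
g(f) = 4 - f (g(f) = 4 + (0 - f) = 4 - f)
Y = 9669 (Y = (4 - 1*7) - 93*(-104) = (4 - 7) + 9672 = -3 + 9672 = 9669)
G = 62868 (G = (4*(-7 - 1*6)²)*93 = (4*(-7 - 6)²)*93 = (4*(-13)²)*93 = (4*169)*93 = 676*93 = 62868)
G/Y = 62868/9669 = 62868*(1/9669) = 20956/3223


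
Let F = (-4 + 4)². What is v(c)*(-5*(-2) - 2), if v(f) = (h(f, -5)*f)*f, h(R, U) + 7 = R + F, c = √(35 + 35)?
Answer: -3920 + 560*√70 ≈ 765.30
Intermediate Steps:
F = 0 (F = 0² = 0)
c = √70 ≈ 8.3666
h(R, U) = -7 + R (h(R, U) = -7 + (R + 0) = -7 + R)
v(f) = f²*(-7 + f) (v(f) = ((-7 + f)*f)*f = (f*(-7 + f))*f = f²*(-7 + f))
v(c)*(-5*(-2) - 2) = ((√70)²*(-7 + √70))*(-5*(-2) - 2) = (70*(-7 + √70))*(10 - 2) = (-490 + 70*√70)*8 = -3920 + 560*√70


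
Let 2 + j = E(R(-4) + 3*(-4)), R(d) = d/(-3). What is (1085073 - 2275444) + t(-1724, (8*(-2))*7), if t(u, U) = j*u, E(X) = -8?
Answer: -1173131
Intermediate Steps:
R(d) = -d/3 (R(d) = d*(-1/3) = -d/3)
j = -10 (j = -2 - 8 = -10)
t(u, U) = -10*u
(1085073 - 2275444) + t(-1724, (8*(-2))*7) = (1085073 - 2275444) - 10*(-1724) = -1190371 + 17240 = -1173131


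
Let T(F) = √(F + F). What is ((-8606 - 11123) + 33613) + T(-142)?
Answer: 13884 + 2*I*√71 ≈ 13884.0 + 16.852*I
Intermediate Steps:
T(F) = √2*√F (T(F) = √(2*F) = √2*√F)
((-8606 - 11123) + 33613) + T(-142) = ((-8606 - 11123) + 33613) + √2*√(-142) = (-19729 + 33613) + √2*(I*√142) = 13884 + 2*I*√71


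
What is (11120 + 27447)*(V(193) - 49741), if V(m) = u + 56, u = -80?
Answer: -1919286755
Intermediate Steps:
V(m) = -24 (V(m) = -80 + 56 = -24)
(11120 + 27447)*(V(193) - 49741) = (11120 + 27447)*(-24 - 49741) = 38567*(-49765) = -1919286755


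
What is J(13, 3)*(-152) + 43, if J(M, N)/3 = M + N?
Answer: -7253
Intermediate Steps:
J(M, N) = 3*M + 3*N (J(M, N) = 3*(M + N) = 3*M + 3*N)
J(13, 3)*(-152) + 43 = (3*13 + 3*3)*(-152) + 43 = (39 + 9)*(-152) + 43 = 48*(-152) + 43 = -7296 + 43 = -7253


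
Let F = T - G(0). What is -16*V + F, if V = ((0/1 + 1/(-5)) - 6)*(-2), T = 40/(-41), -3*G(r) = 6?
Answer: -40462/205 ≈ -197.38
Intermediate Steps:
G(r) = -2 (G(r) = -⅓*6 = -2)
T = -40/41 (T = 40*(-1/41) = -40/41 ≈ -0.97561)
V = 62/5 (V = ((0*1 + 1*(-⅕)) - 6)*(-2) = ((0 - ⅕) - 6)*(-2) = (-⅕ - 6)*(-2) = -31/5*(-2) = 62/5 ≈ 12.400)
F = 42/41 (F = -40/41 - 1*(-2) = -40/41 + 2 = 42/41 ≈ 1.0244)
-16*V + F = -16*62/5 + 42/41 = -992/5 + 42/41 = -40462/205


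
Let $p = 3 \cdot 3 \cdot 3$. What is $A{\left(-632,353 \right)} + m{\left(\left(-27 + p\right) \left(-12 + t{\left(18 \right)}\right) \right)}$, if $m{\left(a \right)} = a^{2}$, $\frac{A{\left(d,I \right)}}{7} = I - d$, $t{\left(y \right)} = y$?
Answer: $6895$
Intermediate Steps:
$A{\left(d,I \right)} = - 7 d + 7 I$ ($A{\left(d,I \right)} = 7 \left(I - d\right) = - 7 d + 7 I$)
$p = 27$ ($p = 9 \cdot 3 = 27$)
$A{\left(-632,353 \right)} + m{\left(\left(-27 + p\right) \left(-12 + t{\left(18 \right)}\right) \right)} = \left(\left(-7\right) \left(-632\right) + 7 \cdot 353\right) + \left(\left(-27 + 27\right) \left(-12 + 18\right)\right)^{2} = \left(4424 + 2471\right) + \left(0 \cdot 6\right)^{2} = 6895 + 0^{2} = 6895 + 0 = 6895$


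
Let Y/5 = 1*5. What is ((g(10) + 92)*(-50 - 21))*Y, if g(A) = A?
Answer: -181050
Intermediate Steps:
Y = 25 (Y = 5*(1*5) = 5*5 = 25)
((g(10) + 92)*(-50 - 21))*Y = ((10 + 92)*(-50 - 21))*25 = (102*(-71))*25 = -7242*25 = -181050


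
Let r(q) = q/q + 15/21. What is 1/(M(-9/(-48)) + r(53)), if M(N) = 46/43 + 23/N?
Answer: 903/113282 ≈ 0.0079713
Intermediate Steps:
r(q) = 12/7 (r(q) = 1 + 15*(1/21) = 1 + 5/7 = 12/7)
M(N) = 46/43 + 23/N (M(N) = 46*(1/43) + 23/N = 46/43 + 23/N)
1/(M(-9/(-48)) + r(53)) = 1/((46/43 + 23/((-9/(-48)))) + 12/7) = 1/((46/43 + 23/((-9*(-1/48)))) + 12/7) = 1/((46/43 + 23/(3/16)) + 12/7) = 1/((46/43 + 23*(16/3)) + 12/7) = 1/((46/43 + 368/3) + 12/7) = 1/(15962/129 + 12/7) = 1/(113282/903) = 903/113282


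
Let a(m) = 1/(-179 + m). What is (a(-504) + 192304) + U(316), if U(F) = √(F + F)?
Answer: 131343631/683 + 2*√158 ≈ 1.9233e+5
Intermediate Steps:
U(F) = √2*√F (U(F) = √(2*F) = √2*√F)
(a(-504) + 192304) + U(316) = (1/(-179 - 504) + 192304) + √2*√316 = (1/(-683) + 192304) + √2*(2*√79) = (-1/683 + 192304) + 2*√158 = 131343631/683 + 2*√158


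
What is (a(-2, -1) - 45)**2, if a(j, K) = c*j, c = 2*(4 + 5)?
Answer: 6561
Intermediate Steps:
c = 18 (c = 2*9 = 18)
a(j, K) = 18*j
(a(-2, -1) - 45)**2 = (18*(-2) - 45)**2 = (-36 - 45)**2 = (-81)**2 = 6561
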